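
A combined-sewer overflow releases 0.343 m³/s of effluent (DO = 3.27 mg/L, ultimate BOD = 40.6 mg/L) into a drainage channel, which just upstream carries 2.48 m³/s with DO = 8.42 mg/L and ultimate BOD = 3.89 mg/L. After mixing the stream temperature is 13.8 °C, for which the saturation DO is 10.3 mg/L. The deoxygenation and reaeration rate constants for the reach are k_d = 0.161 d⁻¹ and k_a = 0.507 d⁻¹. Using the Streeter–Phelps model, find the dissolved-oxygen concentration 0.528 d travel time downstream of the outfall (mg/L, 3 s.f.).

DO ≈ 7.79 mg/L

Mixed DO = (2.48×8.42 + 0.343×3.27)/(2.48+0.343) = 22.00/2.823 = 7.794 mg/L.
Mixed L₀ = (2.48×3.89 + 0.343×40.6)/(2.823) = 23.57/2.823 = 8.350 mg/L.
Initial deficit D₀ = C_s − DO₀ = 10.3 − 7.794 = 2.506 mg/L.
D(0.528) = [0.161×8.350/(0.507−0.161)](e^(−0.161×0.528) − e^(−0.507×0.528)) + 2.506 e^(−0.507×0.528)
= 3.886 × (0.9185 − 0.7651) + 2.506 × 0.7651 = 2.513 mg/L.
DO = 10.3 − 2.513 = 7.787 mg/L.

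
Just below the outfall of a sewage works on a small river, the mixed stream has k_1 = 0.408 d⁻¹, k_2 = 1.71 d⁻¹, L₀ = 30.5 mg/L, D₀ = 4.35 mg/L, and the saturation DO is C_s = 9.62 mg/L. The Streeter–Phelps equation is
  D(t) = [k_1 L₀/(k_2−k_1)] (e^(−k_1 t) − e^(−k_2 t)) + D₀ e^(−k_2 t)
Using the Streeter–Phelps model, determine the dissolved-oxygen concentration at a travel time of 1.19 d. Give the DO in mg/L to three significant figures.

DO ≈ 4.42 mg/L

k_1 L₀/(k_2−k_1) = 0.408×30.5/(1.71−0.408) = 12.44/1.302 = 9.558 mg/L.
e^(−k_1 t) = e^(−0.408×1.190) = 0.6154; e^(−k_2 t) = e^(−1.71×1.190) = 0.1307.
D = 9.558 × (0.6154 − 0.1307) + 4.35 × 0.1307 = 4.632 + 0.5685 = 5.201 mg/L.
DO = C_s − D = 9.62 − 5.201 = 4.419 mg/L.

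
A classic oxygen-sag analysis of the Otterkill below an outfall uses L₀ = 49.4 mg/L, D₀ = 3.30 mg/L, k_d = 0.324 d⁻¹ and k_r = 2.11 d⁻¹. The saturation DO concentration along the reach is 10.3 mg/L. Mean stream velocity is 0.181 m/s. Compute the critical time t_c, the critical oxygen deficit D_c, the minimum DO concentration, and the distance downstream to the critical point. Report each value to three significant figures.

At the critical point dD/dt = 0, so k_d L₀ e^(−k_d t) = k_r D. Substituting D(t) from the Streeter–Phelps equation and solving for t gives
t_c = ln[(k_r/k_d)(1 − D₀(k_r−k_d)/(k_d L₀))] / (k_r−k_d).
Here k_r−k_d = 1.786 d⁻¹ and 1 − D₀(k_r−k_d)/(k_d L₀) = 1 − 3.30×1.786/(0.324×49.4) = 0.6318, so
t_c = ln(6.512 × 0.6318) / 1.786 = 1.414 / 1.786 = 0.7920 d.
D_c = (k_d/k_r) L₀ e^(−k_d t_c) = (0.324/2.11) × 49.4 × e^(−0.324×0.7920) = 0.1536 × 49.4 × 0.7737 = 5.869 mg/L.
Minimum DO = C_s − D_c = 10.3 − 5.869 = 4.431 mg/L.
x_c = v t_c = 0.181 m/s × 0.7920 d × 86400 s/d = 12390 m ≈ 12.4 km.

t_c ≈ 0.792 d; D_c ≈ 5.87 mg/L; min DO ≈ 4.43 mg/L; x_c ≈ 12.4 km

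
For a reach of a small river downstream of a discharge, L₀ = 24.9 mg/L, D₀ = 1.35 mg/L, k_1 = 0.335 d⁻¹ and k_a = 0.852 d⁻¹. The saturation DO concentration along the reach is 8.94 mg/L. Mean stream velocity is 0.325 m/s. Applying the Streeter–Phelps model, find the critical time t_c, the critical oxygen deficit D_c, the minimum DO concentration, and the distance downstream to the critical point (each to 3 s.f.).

t_c ≈ 1.64 d; D_c ≈ 5.66 mg/L; min DO ≈ 3.28 mg/L; x_c ≈ 46.0 km

With k_a/k_1 = 2.543 and 1 − D₀(k_a−k_1)/(k_1 L₀) = 0.9163,
t_c = ln(2.543 × 0.9163) / (0.852 − 0.335) = ln(2.330) / 0.5170 = 0.8461/0.5170 = 1.637 d.
L(t_c) = L₀ e^(−k_1 t_c) = 24.9 × 0.5780 = 14.39 mg/L, and at the critical point k_a D_c = k_1 L, so D_c = (0.335/0.852) × 14.39 = 5.659 mg/L.
Minimum DO = C_s − D_c = 8.94 − 5.659 = 3.281 mg/L.
x_c = v t_c = 0.325 m/s × 1.637 d × 86400 s/d = 45950 m ≈ 46.0 km.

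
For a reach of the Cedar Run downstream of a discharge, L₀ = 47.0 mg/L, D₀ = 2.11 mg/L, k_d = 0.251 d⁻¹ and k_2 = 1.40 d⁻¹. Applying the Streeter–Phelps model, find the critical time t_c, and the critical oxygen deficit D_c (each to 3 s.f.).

t_c ≈ 1.30 d; D_c ≈ 6.09 mg/L

t_c = [1/(k_2−k_d)] ln[(k_2/k_d)(1 − D₀(k_2−k_d)/(k_d L₀))]
= [1/(1.40−0.251)] ln[(1.40/0.251)(1 − 2.11×1.149/(0.251×47.0))]
= (1/1.149) ln[5.578 × 0.7945] = 0.8703 × ln(4.431) = 0.8703 × 1.489 = 1.296 d.
D_c = (k_d/k_2) L₀ e^(−k_d t_c) = (0.251/1.40) × 47.0 × e^(−0.251×1.296) = 0.1793 × 47.0 × 0.7224 = 6.087 mg/L.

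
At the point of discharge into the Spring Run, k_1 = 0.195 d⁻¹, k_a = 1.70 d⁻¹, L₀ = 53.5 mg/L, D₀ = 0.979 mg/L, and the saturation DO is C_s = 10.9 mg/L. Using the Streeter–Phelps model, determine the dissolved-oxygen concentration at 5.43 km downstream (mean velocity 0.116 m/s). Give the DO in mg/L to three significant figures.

Travel time t = x/v = 5.43 km / (0.116 m/s) = 5430 m / 0.116 m/s = 46810 s = 0.5418 d.
k_1 L₀/(k_a−k_1) = 0.195×53.5/(1.70−0.195) = 10.43/1.505 = 6.932 mg/L.
e^(−k_1 t) = e^(−0.195×0.5418) = 0.8997; e^(−k_a t) = e^(−1.70×0.5418) = 0.3981.
D = 6.932 × (0.8997 − 0.3981) + 0.979 × 0.3981 = 3.477 + 0.3897 = 3.867 mg/L.
DO = C_s − D = 10.9 − 3.867 = 7.033 mg/L.

DO ≈ 7.03 mg/L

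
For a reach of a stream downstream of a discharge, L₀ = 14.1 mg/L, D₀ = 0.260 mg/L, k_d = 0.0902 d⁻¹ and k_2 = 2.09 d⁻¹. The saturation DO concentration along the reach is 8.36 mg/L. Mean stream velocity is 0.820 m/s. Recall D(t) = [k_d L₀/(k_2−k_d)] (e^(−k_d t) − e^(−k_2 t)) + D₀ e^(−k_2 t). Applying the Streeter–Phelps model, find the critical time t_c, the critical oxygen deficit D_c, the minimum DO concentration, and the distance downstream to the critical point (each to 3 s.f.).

t_c ≈ 1.31 d; D_c ≈ 0.541 mg/L; min DO ≈ 7.82 mg/L; x_c ≈ 92.7 km

At the critical point dD/dt = 0, so k_d L₀ e^(−k_d t) = k_2 D. Substituting D(t) from the Streeter–Phelps equation and solving for t gives
t_c = ln[(k_2/k_d)(1 − D₀(k_2−k_d)/(k_d L₀))] / (k_2−k_d).
Here k_2−k_d = 2.000 d⁻¹ and 1 − D₀(k_2−k_d)/(k_d L₀) = 1 − 0.260×2.000/(0.0902×14.1) = 0.5912, so
t_c = ln(23.17 × 0.5912) / 2.000 = 2.617 / 2.000 = 1.309 d.
L(t_c) = L₀ e^(−k_d t_c) = 14.1 × 0.8887 = 12.53 mg/L, and at the critical point k_2 D_c = k_d L, so D_c = (0.0902/2.09) × 12.53 = 0.5408 mg/L.
Minimum DO = C_s − D_c = 8.36 − 0.5408 = 7.819 mg/L.
x_c = v t_c = 0.820 m/s × 1.309 d × 86400 s/d = 92720 m ≈ 92.7 km.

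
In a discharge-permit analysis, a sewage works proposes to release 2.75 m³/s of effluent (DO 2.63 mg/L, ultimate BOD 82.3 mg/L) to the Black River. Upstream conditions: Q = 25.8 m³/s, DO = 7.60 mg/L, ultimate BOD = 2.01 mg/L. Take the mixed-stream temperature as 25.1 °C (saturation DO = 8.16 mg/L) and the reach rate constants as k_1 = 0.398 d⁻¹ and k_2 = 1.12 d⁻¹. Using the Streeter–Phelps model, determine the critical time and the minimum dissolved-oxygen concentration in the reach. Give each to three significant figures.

t_c ≈ 1.14 d; minimum DO ≈ 5.96 mg/L

Mixed DO = (25.8×7.60 + 2.75×2.63)/(25.8+2.75) = 203.3/28.55 = 7.121 mg/L.
Mixed L₀ = (25.8×2.01 + 2.75×82.3)/(28.55) = 278.2/28.55 = 9.744 mg/L.
Initial deficit D₀ = C_s − DO₀ = 8.16 − 7.121 = 1.039 mg/L.
t_c = (1/0.7220) ln[(1.12/0.398)(1 − 1.039×0.7220/(0.398×9.744))] = 1.385 × ln(2.270) = 1.135 d.
D_c = (0.398/1.12) × 9.744 × e^(−0.398×1.135) = 0.3554 × 9.744 × 0.6364 = 2.204 mg/L.
Minimum DO = 8.16 − 2.204 = 5.956 mg/L.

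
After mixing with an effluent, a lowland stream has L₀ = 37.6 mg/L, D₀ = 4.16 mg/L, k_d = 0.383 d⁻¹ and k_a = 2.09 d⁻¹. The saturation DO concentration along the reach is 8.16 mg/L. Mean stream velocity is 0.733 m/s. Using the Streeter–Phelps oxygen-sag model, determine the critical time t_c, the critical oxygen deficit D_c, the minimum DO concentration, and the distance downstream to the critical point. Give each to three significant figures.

With k_a/k_d = 5.457 and 1 − D₀(k_a−k_d)/(k_d L₀) = 0.5069,
t_c = ln(5.457 × 0.5069) / (2.09 − 0.383) = ln(2.766) / 1.707 = 1.017/1.707 = 0.5960 d.
D_c = (k_d/k_a) L₀ e^(−k_d t_c) = (0.383/2.09) × 37.6 × e^(−0.383×0.5960) = 0.1833 × 37.6 × 0.7959 = 5.484 mg/L.
Minimum DO = C_s − D_c = 8.16 − 5.484 = 2.676 mg/L.
x_c = v t_c = 0.733 m/s × 0.5960 d × 86400 s/d = 37750 m ≈ 37.7 km.

t_c ≈ 0.596 d; D_c ≈ 5.48 mg/L; min DO ≈ 2.68 mg/L; x_c ≈ 37.7 km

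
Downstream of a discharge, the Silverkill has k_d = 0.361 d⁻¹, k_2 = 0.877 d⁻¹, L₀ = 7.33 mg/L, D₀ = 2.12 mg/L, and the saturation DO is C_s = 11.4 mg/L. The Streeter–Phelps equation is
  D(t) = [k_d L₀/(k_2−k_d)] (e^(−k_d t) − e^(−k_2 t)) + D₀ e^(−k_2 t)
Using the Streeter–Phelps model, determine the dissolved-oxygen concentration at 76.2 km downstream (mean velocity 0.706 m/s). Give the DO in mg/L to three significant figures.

DO ≈ 9.14 mg/L

Travel time t = x/v = 76.2 km / (0.706 m/s) = 76200 m / 0.706 m/s = 107900 s = 1.249 d.
k_d L₀/(k_2−k_d) = 0.361×7.33/(0.877−0.361) = 2.646/0.5160 = 5.128 mg/L.
e^(−k_d t) = e^(−0.361×1.249) = 0.6370; e^(−k_2 t) = e^(−0.877×1.249) = 0.3344.
D = 5.128 × (0.6370 − 0.3344) + 2.12 × 0.3344 = 1.552 + 0.7088 = 2.261 mg/L.
DO = C_s − D = 11.4 − 2.261 = 9.139 mg/L.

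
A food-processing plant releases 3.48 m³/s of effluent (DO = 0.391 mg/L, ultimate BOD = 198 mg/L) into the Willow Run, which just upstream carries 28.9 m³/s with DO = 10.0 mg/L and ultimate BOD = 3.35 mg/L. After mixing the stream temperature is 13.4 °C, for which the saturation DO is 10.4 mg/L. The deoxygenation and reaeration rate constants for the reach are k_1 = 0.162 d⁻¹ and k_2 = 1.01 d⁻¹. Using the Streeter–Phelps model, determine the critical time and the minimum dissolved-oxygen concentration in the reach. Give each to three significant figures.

Mixed DO = (28.9×10.0 + 3.48×0.391)/(28.9+3.48) = 290.4/32.38 = 8.967 mg/L.
Mixed L₀ = (28.9×3.35 + 3.48×198)/(32.38) = 785.9/32.38 = 24.27 mg/L.
Initial deficit D₀ = C_s − DO₀ = 10.4 − 8.967 = 1.433 mg/L.
t_c = (1/0.8480) ln[(1.01/0.162)(1 − 1.433×0.8480/(0.162×24.27))] = 1.179 × ln(4.308) = 1.722 d.
D_c = (0.162/1.01) × 24.27 × e^(−0.162×1.722) = 0.1604 × 24.27 × 0.7565 = 2.945 mg/L.
Minimum DO = 10.4 − 2.945 = 7.455 mg/L.

t_c ≈ 1.72 d; minimum DO ≈ 7.45 mg/L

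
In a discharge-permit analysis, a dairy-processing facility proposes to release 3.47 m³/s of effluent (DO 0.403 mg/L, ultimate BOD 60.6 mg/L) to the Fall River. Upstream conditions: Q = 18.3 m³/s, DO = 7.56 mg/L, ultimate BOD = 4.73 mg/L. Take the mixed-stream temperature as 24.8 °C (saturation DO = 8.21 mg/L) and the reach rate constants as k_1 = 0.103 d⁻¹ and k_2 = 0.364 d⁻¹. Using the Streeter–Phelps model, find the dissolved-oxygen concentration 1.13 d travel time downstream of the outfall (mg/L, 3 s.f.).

Mixed DO = (18.3×7.56 + 3.47×0.403)/(18.3+3.47) = 139.7/21.77 = 6.419 mg/L.
Mixed L₀ = (18.3×4.73 + 3.47×60.6)/(21.77) = 296.8/21.77 = 13.64 mg/L.
Initial deficit D₀ = C_s − DO₀ = 8.21 − 6.419 = 1.791 mg/L.
D(1.13) = [0.103×13.64/(0.364−0.103)](e^(−0.103×1.13) − e^(−0.364×1.13)) + 1.791 e^(−0.364×1.13)
= 5.381 × (0.8901 − 0.6628) + 1.791 × 0.6628 = 2.410 mg/L.
DO = 8.21 − 2.410 = 5.800 mg/L.

DO ≈ 5.80 mg/L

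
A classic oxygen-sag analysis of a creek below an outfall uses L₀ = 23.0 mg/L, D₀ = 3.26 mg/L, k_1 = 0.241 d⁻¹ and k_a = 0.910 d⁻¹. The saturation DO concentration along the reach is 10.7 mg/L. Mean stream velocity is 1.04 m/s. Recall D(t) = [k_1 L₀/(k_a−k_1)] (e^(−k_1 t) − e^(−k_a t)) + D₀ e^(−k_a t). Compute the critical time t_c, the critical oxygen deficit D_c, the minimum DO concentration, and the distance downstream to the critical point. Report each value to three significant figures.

With k_a/k_1 = 3.776 and 1 − D₀(k_a−k_1)/(k_1 L₀) = 0.6065,
t_c = ln(3.776 × 0.6065) / (0.910 − 0.241) = ln(2.290) / 0.6690 = 0.8287/0.6690 = 1.239 d.
D_c = (k_1/k_a) L₀ e^(−k_1 t_c) = (0.241/0.910) × 23.0 × e^(−0.241×1.239) = 0.2648 × 23.0 × 0.7419 = 4.519 mg/L.
Minimum DO = C_s − D_c = 10.7 − 4.519 = 6.181 mg/L.
x_c = v t_c = 1.04 m/s × 1.239 d × 86400 s/d = 111300 m ≈ 111 km.

t_c ≈ 1.24 d; D_c ≈ 4.52 mg/L; min DO ≈ 6.18 mg/L; x_c ≈ 111 km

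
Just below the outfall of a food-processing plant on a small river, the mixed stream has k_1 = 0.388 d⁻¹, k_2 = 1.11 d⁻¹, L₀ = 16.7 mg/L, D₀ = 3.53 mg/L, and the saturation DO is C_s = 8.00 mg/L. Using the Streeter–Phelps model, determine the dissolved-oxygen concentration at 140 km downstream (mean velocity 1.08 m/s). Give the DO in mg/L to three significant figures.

DO ≈ 4.02 mg/L

Travel time t = x/v = 140 km / (1.08 m/s) = 140000 m / 1.08 m/s = 129600 s = 1.500 d.
k_1 L₀/(k_2−k_1) = 0.388×16.7/(1.11−0.388) = 6.480/0.7220 = 8.975 mg/L.
e^(−k_1 t) = e^(−0.388×1.500) = 0.5587; e^(−k_2 t) = e^(−1.11×1.500) = 0.1891.
D = 8.975 × (0.5587 − 0.1891) + 3.53 × 0.1891 = 3.317 + 0.6676 = 3.984 mg/L.
DO = C_s − D = 8.00 − 3.984 = 4.016 mg/L.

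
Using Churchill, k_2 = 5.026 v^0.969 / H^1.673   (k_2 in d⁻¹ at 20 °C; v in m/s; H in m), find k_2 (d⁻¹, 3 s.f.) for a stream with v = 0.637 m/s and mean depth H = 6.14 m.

k_2 ≈ 0.156 d⁻¹

k_2 = 5.026 × 0.637^0.969 / 6.14^1.673 = 5.026 × 0.6460 / 20.83 = 0.1559 d⁻¹.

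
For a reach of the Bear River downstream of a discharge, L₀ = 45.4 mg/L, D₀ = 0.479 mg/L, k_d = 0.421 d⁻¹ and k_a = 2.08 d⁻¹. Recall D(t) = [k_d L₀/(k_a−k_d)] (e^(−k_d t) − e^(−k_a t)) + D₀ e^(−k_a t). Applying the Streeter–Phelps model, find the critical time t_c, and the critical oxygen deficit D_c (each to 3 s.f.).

t_c = [1/(k_a−k_d)] ln[(k_a/k_d)(1 − D₀(k_a−k_d)/(k_d L₀))]
= [1/(2.08−0.421)] ln[(2.08/0.421)(1 − 0.479×1.659/(0.421×45.4))]
= (1/1.659) ln[4.941 × 0.9584] = 0.6028 × ln(4.735) = 0.6028 × 1.555 = 0.9373 d.
L(t_c) = L₀ e^(−k_d t_c) = 45.4 × 0.6739 = 30.60 mg/L, and at the critical point k_a D_c = k_d L, so D_c = (0.421/2.08) × 30.60 = 6.193 mg/L.

t_c ≈ 0.937 d; D_c ≈ 6.19 mg/L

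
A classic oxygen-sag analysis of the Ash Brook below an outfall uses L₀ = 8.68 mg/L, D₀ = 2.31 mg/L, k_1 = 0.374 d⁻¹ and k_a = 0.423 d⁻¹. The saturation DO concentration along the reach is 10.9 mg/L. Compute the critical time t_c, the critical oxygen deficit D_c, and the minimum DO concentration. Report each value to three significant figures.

t_c ≈ 1.79 d; D_c ≈ 3.93 mg/L; min DO ≈ 6.97 mg/L

t_c = [1/(k_a−k_1)] ln[(k_a/k_1)(1 − D₀(k_a−k_1)/(k_1 L₀))]
= [1/(0.423−0.374)] ln[(0.423/0.374)(1 − 2.31×0.04900/(0.374×8.68))]
= (1/0.04900) ln[1.131 × 0.9651] = 20.41 × ln(1.092) = 20.41 × 0.08763 = 1.788 d.
D_c = (k_1/k_a) L₀ e^(−k_1 t_c) = (0.374/0.423) × 8.68 × e^(−0.374×1.788) = 0.8842 × 8.68 × 0.5123 = 3.932 mg/L.
Minimum DO = C_s − D_c = 10.9 − 3.932 = 6.968 mg/L.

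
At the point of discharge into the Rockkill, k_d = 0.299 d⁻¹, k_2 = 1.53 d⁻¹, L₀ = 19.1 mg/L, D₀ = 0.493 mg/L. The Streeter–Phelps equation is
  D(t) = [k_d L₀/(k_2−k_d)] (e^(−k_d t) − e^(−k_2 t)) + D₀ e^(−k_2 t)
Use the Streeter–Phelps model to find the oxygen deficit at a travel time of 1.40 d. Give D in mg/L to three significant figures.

k_d L₀/(k_2−k_d) = 0.299×19.1/(1.53−0.299) = 5.711/1.231 = 4.639 mg/L.
e^(−k_d t) = e^(−0.299×1.400) = 0.6580; e^(−k_2 t) = e^(−1.53×1.400) = 0.1174.
D = 4.639 × (0.6580 − 0.1174) + 0.493 × 0.1174 = 2.508 + 0.05789 = 2.566 mg/L.

D ≈ 2.57 mg/L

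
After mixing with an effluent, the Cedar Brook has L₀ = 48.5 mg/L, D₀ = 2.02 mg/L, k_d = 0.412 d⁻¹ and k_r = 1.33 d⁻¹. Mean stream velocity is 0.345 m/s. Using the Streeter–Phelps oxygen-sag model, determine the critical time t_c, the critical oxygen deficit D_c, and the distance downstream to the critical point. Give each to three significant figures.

At the critical point dD/dt = 0, so k_d L₀ e^(−k_d t) = k_r D. Substituting D(t) from the Streeter–Phelps equation and solving for t gives
t_c = ln[(k_r/k_d)(1 − D₀(k_r−k_d)/(k_d L₀))] / (k_r−k_d).
Here k_r−k_d = 0.9180 d⁻¹ and 1 − D₀(k_r−k_d)/(k_d L₀) = 1 − 2.02×0.9180/(0.412×48.5) = 0.9072, so
t_c = ln(3.228 × 0.9072) / 0.9180 = 1.075 / 0.9180 = 1.170 d.
D_c = (k_d/k_r) L₀ e^(−k_d t_c) = (0.412/1.33) × 48.5 × e^(−0.412×1.170) = 0.3098 × 48.5 × 0.6174 = 9.276 mg/L.
x_c = v t_c = 0.345 m/s × 1.170 d × 86400 s/d = 34890 m ≈ 34.9 km.

t_c ≈ 1.17 d; D_c ≈ 9.28 mg/L; x_c ≈ 34.9 km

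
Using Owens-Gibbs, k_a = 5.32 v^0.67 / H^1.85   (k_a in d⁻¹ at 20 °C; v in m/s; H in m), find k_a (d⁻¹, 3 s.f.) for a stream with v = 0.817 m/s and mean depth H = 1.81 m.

k_a ≈ 1.55 d⁻¹

k_a = 5.32 × 0.817^0.67 / 1.81^1.85 = 5.32 × 0.8734 / 2.997 = 1.550 d⁻¹.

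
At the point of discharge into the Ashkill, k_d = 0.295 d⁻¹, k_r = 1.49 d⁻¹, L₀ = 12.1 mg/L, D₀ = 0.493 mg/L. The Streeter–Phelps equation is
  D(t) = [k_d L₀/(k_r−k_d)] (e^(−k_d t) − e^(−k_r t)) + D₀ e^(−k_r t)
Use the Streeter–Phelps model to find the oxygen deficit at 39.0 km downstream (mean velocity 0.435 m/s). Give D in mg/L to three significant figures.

Travel time t = x/v = 39.0 km / (0.435 m/s) = 39000 m / 0.435 m/s = 89660 s = 1.038 d.
k_d L₀/(k_r−k_d) = 0.295×12.1/(1.49−0.295) = 3.569/1.195 = 2.987 mg/L.
e^(−k_d t) = e^(−0.295×1.038) = 0.7363; e^(−k_r t) = e^(−1.49×1.038) = 0.2131.
D = 2.987 × (0.7363 − 0.2131) + 0.493 × 0.2131 = 1.563 + 0.1050 = 1.668 mg/L.

D ≈ 1.67 mg/L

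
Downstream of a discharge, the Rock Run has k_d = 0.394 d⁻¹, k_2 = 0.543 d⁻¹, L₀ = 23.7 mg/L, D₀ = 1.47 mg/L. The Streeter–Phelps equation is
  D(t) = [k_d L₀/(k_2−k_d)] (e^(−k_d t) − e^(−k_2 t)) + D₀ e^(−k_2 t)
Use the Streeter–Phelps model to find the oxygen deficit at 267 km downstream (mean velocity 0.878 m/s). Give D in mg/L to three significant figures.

Travel time t = x/v = 267 km / (0.878 m/s) = 267000 m / 0.878 m/s = 304100 s = 3.520 d.
k_d L₀/(k_2−k_d) = 0.394×23.7/(0.543−0.394) = 9.338/0.1490 = 62.67 mg/L.
e^(−k_d t) = e^(−0.394×3.520) = 0.2499; e^(−k_2 t) = e^(−0.543×3.520) = 0.1479.
D = 62.67 × (0.2499 − 0.1479) + 1.47 × 0.1479 = 6.391 + 0.2174 = 6.609 mg/L.

D ≈ 6.61 mg/L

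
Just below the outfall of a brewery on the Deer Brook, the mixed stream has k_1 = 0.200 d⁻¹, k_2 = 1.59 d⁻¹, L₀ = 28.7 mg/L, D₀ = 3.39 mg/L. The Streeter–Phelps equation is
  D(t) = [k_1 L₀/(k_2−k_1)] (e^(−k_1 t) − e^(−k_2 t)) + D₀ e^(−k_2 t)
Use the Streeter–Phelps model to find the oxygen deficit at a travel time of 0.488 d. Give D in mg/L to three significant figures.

k_1 L₀/(k_2−k_1) = 0.200×28.7/(1.59−0.200) = 5.740/1.390 = 4.129 mg/L.
e^(−k_1 t) = e^(−0.200×0.4880) = 0.9070; e^(−k_2 t) = e^(−1.59×0.4880) = 0.4603.
D = 4.129 × (0.9070 − 0.4603) + 3.39 × 0.4603 = 1.845 + 1.560 = 3.405 mg/L.

D ≈ 3.41 mg/L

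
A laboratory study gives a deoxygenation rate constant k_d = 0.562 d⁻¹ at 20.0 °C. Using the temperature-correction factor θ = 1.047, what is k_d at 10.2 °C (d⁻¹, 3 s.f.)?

k_d ≈ 0.358 d⁻¹

k_d(T₂) = k_d(T₁) · θ^(T₂−T₁) = 0.562 × 1.047^(10.2−20.0)
= 0.562 × 1.047^-9.80 = 0.562 × 0.6376 = 0.3583 d⁻¹.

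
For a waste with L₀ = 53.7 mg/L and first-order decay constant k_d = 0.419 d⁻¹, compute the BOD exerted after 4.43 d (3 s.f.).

y ≈ 45.3 mg/L

y_t = L₀(1 − e^(−k_d t)) = 53.7 × (1 − e^(−0.419×4.43))
= 53.7 × (1 − 0.1563) = 53.7 × 0.8437 = 45.31 mg/L.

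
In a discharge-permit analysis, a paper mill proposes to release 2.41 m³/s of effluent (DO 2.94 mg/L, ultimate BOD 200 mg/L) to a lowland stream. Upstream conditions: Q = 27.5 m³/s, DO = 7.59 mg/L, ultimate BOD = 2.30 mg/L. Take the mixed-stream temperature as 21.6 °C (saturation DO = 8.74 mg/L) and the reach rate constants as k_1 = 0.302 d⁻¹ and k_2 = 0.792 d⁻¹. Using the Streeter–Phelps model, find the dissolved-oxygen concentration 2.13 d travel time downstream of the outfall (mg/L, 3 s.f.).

DO ≈ 4.63 mg/L

Mixed DO = (27.5×7.59 + 2.41×2.94)/(27.5+2.41) = 215.8/29.91 = 7.215 mg/L.
Mixed L₀ = (27.5×2.30 + 2.41×200)/(29.91) = 545.2/29.91 = 18.23 mg/L.
Initial deficit D₀ = C_s − DO₀ = 8.74 − 7.215 = 1.525 mg/L.
D(2.13) = [0.302×18.23/(0.792−0.302)](e^(−0.302×2.13) − e^(−0.792×2.13)) + 1.525 e^(−0.792×2.13)
= 11.24 × (0.5256 − 0.1851) + 1.525 × 0.1851 = 4.108 mg/L.
DO = 8.74 − 4.108 = 4.632 mg/L.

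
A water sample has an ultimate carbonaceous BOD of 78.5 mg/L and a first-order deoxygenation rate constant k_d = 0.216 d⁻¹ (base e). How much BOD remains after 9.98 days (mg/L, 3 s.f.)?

L_t = L₀ e^(−k_d t) = 78.5 × e^(−0.216×9.98) = 78.5 × 0.1158 = 9.092 mg/L.

L ≈ 9.09 mg/L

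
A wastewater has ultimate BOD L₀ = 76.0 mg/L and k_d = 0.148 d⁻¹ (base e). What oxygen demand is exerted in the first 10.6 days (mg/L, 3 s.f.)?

y_t = L₀(1 − e^(−k_d t)) = 76.0 × (1 − e^(−0.148×10.6))
= 76.0 × (1 − 0.2083) = 76.0 × 0.7917 = 60.17 mg/L.

y ≈ 60.2 mg/L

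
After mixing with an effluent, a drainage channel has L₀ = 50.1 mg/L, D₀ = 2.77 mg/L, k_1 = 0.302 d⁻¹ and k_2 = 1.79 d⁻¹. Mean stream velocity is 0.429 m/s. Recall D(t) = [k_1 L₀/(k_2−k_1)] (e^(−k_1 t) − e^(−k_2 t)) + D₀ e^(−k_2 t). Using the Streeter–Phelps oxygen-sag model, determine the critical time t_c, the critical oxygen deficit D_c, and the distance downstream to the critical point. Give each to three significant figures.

t_c ≈ 0.982 d; D_c ≈ 6.28 mg/L; x_c ≈ 36.4 km

With k_2/k_1 = 5.927 and 1 − D₀(k_2−k_1)/(k_1 L₀) = 0.7276,
t_c = ln(5.927 × 0.7276) / (1.79 − 0.302) = ln(4.312) / 1.488 = 1.462/1.488 = 0.9822 d.
D_c = (k_1/k_2) L₀ e^(−k_1 t_c) = (0.302/1.79) × 50.1 × e^(−0.302×0.9822) = 0.1687 × 50.1 × 0.7433 = 6.283 mg/L.
x_c = v t_c = 0.429 m/s × 0.9822 d × 86400 s/d = 36410 m ≈ 36.4 km.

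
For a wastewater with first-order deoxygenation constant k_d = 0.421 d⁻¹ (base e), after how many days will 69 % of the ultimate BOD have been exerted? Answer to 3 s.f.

y/L₀ = 1 − e^(−k_d t) = 0.69 ⇒ e^(−k_d t) = 0.310
t = −ln(0.310) / 0.421 = 1.171 / 0.421 = 2.782 d.

t ≈ 2.78 d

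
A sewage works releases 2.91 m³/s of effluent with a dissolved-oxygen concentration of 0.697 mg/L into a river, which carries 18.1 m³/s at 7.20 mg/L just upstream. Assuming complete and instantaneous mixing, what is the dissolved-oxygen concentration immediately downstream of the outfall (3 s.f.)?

6.30 mg/L

Flow-weighted mixing: C = (Q_r C_r + Q_w C_w)/(Q_r + Q_w)
= (18.1×7.20 + 2.91×0.697)/(18.1 + 2.91) = 132.3/21.01 = 6.299 mg/L.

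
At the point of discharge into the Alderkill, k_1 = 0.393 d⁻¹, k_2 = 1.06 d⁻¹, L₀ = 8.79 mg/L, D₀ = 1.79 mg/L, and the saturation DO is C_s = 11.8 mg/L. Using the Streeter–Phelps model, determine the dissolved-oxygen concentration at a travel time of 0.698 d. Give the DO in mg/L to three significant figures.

DO ≈ 9.48 mg/L

k_1 L₀/(k_2−k_1) = 0.393×8.79/(1.06−0.393) = 3.454/0.6670 = 5.179 mg/L.
e^(−k_1 t) = e^(−0.393×0.6980) = 0.7601; e^(−k_2 t) = e^(−1.06×0.6980) = 0.4772.
D = 5.179 × (0.7601 − 0.4772) + 1.79 × 0.4772 = 1.465 + 0.8541 = 2.319 mg/L.
DO = C_s − D = 11.8 − 2.319 = 9.481 mg/L.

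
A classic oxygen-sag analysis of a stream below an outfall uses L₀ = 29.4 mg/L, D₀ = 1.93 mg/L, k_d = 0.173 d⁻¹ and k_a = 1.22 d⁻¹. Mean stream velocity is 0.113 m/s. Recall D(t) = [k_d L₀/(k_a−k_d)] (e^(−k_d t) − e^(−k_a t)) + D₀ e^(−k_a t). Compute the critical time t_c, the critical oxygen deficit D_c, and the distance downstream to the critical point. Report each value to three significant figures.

t_c ≈ 1.38 d; D_c ≈ 3.28 mg/L; x_c ≈ 13.5 km

At the critical point dD/dt = 0, so k_d L₀ e^(−k_d t) = k_a D. Substituting D(t) from the Streeter–Phelps equation and solving for t gives
t_c = ln[(k_a/k_d)(1 − D₀(k_a−k_d)/(k_d L₀))] / (k_a−k_d).
Here k_a−k_d = 1.047 d⁻¹ and 1 − D₀(k_a−k_d)/(k_d L₀) = 1 − 1.93×1.047/(0.173×29.4) = 0.6027, so
t_c = ln(7.052 × 0.6027) / 1.047 = 1.447 / 1.047 = 1.382 d.
D_c = (k_d/k_a) L₀ e^(−k_d t_c) = (0.173/1.22) × 29.4 × e^(−0.173×1.382) = 0.1418 × 29.4 × 0.7873 = 3.282 mg/L.
x_c = v t_c = 0.113 m/s × 1.382 d × 86400 s/d = 13490 m ≈ 13.5 km.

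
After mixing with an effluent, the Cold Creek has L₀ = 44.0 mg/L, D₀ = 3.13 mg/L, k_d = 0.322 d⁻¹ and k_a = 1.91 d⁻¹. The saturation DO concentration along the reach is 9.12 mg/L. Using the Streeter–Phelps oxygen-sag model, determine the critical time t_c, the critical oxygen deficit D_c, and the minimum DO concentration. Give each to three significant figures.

t_c ≈ 0.849 d; D_c ≈ 5.64 mg/L; min DO ≈ 3.48 mg/L

At the critical point dD/dt = 0, so k_d L₀ e^(−k_d t) = k_a D. Substituting D(t) from the Streeter–Phelps equation and solving for t gives
t_c = ln[(k_a/k_d)(1 − D₀(k_a−k_d)/(k_d L₀))] / (k_a−k_d).
Here k_a−k_d = 1.588 d⁻¹ and 1 − D₀(k_a−k_d)/(k_d L₀) = 1 − 3.13×1.588/(0.322×44.0) = 0.6492, so
t_c = ln(5.932 × 0.6492) / 1.588 = 1.348 / 1.588 = 0.8490 d.
D_c = (k_d/k_a) L₀ e^(−k_d t_c) = (0.322/1.91) × 44.0 × e^(−0.322×0.8490) = 0.1686 × 44.0 × 0.7608 = 5.643 mg/L.
Minimum DO = C_s − D_c = 9.12 − 5.643 = 3.477 mg/L.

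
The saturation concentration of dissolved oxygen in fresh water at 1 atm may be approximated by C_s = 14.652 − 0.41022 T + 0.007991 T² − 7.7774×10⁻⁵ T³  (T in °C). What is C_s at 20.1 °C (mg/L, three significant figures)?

C_s ≈ 9.00 mg/L

C_s = 14.652 − 0.41022×20.1 + 0.007991×20.1² − 7.7774×10⁻⁵×20.1³ = 9.003 mg/L.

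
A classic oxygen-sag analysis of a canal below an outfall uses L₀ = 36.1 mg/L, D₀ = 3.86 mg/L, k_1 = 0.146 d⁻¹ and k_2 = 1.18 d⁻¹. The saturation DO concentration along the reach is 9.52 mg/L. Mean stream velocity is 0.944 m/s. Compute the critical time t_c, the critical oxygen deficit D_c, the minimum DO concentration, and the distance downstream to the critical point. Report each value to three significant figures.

t_c = [1/(k_2−k_1)] ln[(k_2/k_1)(1 − D₀(k_2−k_1)/(k_1 L₀))]
= [1/(1.18−0.146)] ln[(1.18/0.146)(1 − 3.86×1.034/(0.146×36.1))]
= (1/1.034) ln[8.082 × 0.2427] = 0.9671 × ln(1.962) = 0.9671 × 0.6739 = 0.6517 d.
D_c = (k_1/k_2) L₀ e^(−k_1 t_c) = (0.146/1.18) × 36.1 × e^(−0.146×0.6517) = 0.1237 × 36.1 × 0.9092 = 4.061 mg/L.
Minimum DO = C_s − D_c = 9.52 − 4.061 = 5.459 mg/L.
x_c = v t_c = 0.944 m/s × 0.6517 d × 86400 s/d = 53160 m ≈ 53.2 km.

t_c ≈ 0.652 d; D_c ≈ 4.06 mg/L; min DO ≈ 5.46 mg/L; x_c ≈ 53.2 km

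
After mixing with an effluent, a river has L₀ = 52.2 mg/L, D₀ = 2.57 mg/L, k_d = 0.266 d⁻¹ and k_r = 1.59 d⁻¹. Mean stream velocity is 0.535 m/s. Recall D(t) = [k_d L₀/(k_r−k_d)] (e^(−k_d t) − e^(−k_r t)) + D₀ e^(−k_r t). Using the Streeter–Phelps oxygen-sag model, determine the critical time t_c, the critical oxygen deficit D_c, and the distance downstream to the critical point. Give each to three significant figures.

At the critical point dD/dt = 0, so k_d L₀ e^(−k_d t) = k_r D. Substituting D(t) from the Streeter–Phelps equation and solving for t gives
t_c = ln[(k_r/k_d)(1 − D₀(k_r−k_d)/(k_d L₀))] / (k_r−k_d).
Here k_r−k_d = 1.324 d⁻¹ and 1 − D₀(k_r−k_d)/(k_d L₀) = 1 − 2.57×1.324/(0.266×52.2) = 0.7549, so
t_c = ln(5.977 × 0.7549) / 1.324 = 1.507 / 1.324 = 1.138 d.
L(t_c) = L₀ e^(−k_d t_c) = 52.2 × 0.7388 = 38.56 mg/L, and at the critical point k_r D_c = k_d L, so D_c = (0.266/1.59) × 38.56 = 6.452 mg/L.
x_c = v t_c = 0.535 m/s × 1.138 d × 86400 s/d = 52610 m ≈ 52.6 km.

t_c ≈ 1.14 d; D_c ≈ 6.45 mg/L; x_c ≈ 52.6 km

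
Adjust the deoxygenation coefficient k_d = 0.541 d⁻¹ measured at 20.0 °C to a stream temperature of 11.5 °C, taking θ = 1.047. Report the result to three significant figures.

k_d ≈ 0.366 d⁻¹

k_d(T₂) = k_d(T₁) · θ^(T₂−T₁) = 0.541 × 1.047^(11.5−20.0)
= 0.541 × 1.047^-8.50 = 0.541 × 0.6768 = 0.3661 d⁻¹.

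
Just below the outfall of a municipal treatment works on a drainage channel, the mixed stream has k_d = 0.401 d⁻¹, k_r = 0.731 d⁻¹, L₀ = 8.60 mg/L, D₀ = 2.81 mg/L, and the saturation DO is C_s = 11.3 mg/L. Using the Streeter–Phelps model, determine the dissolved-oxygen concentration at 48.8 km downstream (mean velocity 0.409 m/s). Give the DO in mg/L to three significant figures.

Travel time t = x/v = 48.8 km / (0.409 m/s) = 48800 m / 0.409 m/s = 119300 s = 1.381 d.
k_d L₀/(k_r−k_d) = 0.401×8.60/(0.731−0.401) = 3.449/0.3300 = 10.45 mg/L.
e^(−k_d t) = e^(−0.401×1.381) = 0.5748; e^(−k_r t) = e^(−0.731×1.381) = 0.3644.
D = 10.45 × (0.5748 − 0.3644) + 2.81 × 0.3644 = 2.198 + 1.024 = 3.222 mg/L.
DO = C_s − D = 11.3 − 3.222 = 8.078 mg/L.

DO ≈ 8.08 mg/L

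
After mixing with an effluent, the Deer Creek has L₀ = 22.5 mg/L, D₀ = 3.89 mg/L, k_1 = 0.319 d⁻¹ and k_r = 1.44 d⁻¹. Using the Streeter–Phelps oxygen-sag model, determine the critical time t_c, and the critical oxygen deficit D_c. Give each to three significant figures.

t_c ≈ 0.510 d; D_c ≈ 4.24 mg/L

t_c = [1/(k_r−k_1)] ln[(k_r/k_1)(1 − D₀(k_r−k_1)/(k_1 L₀))]
= [1/(1.44−0.319)] ln[(1.44/0.319)(1 − 3.89×1.121/(0.319×22.5))]
= (1/1.121) ln[4.514 × 0.3925] = 0.8921 × ln(1.772) = 0.8921 × 0.5719 = 0.5101 d.
L(t_c) = L₀ e^(−k_1 t_c) = 22.5 × 0.8498 = 19.12 mg/L, and at the critical point k_r D_c = k_1 L, so D_c = (0.319/1.44) × 19.12 = 4.236 mg/L.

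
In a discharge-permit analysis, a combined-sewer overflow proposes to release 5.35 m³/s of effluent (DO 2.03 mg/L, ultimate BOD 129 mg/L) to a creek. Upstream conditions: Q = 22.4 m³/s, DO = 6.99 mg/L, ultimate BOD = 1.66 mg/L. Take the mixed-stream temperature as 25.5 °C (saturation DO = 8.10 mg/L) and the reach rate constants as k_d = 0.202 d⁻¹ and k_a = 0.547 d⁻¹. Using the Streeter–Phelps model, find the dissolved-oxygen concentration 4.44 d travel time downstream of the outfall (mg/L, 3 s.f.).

Mixed DO = (22.4×6.99 + 5.35×2.03)/(22.4+5.35) = 167.4/27.75 = 6.034 mg/L.
Mixed L₀ = (22.4×1.66 + 5.35×129)/(27.75) = 727.3/27.75 = 26.21 mg/L.
Initial deficit D₀ = C_s − DO₀ = 8.10 − 6.034 = 2.066 mg/L.
D(4.44) = [0.202×26.21/(0.547−0.202)](e^(−0.202×4.44) − e^(−0.547×4.44)) + 2.066 e^(−0.547×4.44)
= 15.35 × (0.4078 − 0.08815) + 2.066 × 0.08815 = 5.088 mg/L.
DO = 8.10 − 5.088 = 3.012 mg/L.

DO ≈ 3.01 mg/L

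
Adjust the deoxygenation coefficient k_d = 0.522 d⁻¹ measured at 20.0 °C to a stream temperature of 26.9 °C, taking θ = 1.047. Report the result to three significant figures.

k_d ≈ 0.717 d⁻¹

k_d(T₂) = k_d(T₁) · θ^(T₂−T₁) = 0.522 × 1.047^(26.9−20.0)
= 0.522 × 1.047^6.90 = 0.522 × 1.373 = 0.7166 d⁻¹.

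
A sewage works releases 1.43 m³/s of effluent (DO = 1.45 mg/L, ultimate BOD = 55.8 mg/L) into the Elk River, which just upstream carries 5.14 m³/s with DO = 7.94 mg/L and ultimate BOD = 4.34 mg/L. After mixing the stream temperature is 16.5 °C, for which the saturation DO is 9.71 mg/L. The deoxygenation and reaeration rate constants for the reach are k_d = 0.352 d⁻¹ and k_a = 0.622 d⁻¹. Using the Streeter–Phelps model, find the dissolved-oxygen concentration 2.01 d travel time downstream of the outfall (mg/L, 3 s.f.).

Mixed DO = (5.14×7.94 + 1.43×1.45)/(5.14+1.43) = 42.89/6.570 = 6.527 mg/L.
Mixed L₀ = (5.14×4.34 + 1.43×55.8)/(6.570) = 102.1/6.570 = 15.54 mg/L.
Initial deficit D₀ = C_s − DO₀ = 9.71 − 6.527 = 3.183 mg/L.
D(2.01) = [0.352×15.54/(0.622−0.352)](e^(−0.352×2.01) − e^(−0.622×2.01)) + 3.183 e^(−0.622×2.01)
= 20.26 × (0.4929 − 0.2864) + 3.183 × 0.2864 = 5.094 mg/L.
DO = 9.71 − 5.094 = 4.616 mg/L.

DO ≈ 4.62 mg/L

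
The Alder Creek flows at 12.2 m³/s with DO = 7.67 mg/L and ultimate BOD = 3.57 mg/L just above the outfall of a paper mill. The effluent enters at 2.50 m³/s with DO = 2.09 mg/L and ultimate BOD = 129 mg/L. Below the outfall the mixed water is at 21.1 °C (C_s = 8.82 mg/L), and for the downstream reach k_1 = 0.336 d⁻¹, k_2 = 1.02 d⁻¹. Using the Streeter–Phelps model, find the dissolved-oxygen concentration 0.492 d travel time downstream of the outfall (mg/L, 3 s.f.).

DO ≈ 4.59 mg/L

Mixed DO = (12.2×7.67 + 2.50×2.09)/(12.2+2.50) = 98.80/14.70 = 6.721 mg/L.
Mixed L₀ = (12.2×3.57 + 2.50×129)/(14.70) = 366.1/14.70 = 24.90 mg/L.
Initial deficit D₀ = C_s − DO₀ = 8.82 − 6.721 = 2.099 mg/L.
D(0.492) = [0.336×24.90/(1.02−0.336)](e^(−0.336×0.492) − e^(−1.02×0.492)) + 2.099 e^(−1.02×0.492)
= 12.23 × (0.8476 − 0.6054) + 2.099 × 0.6054 = 4.234 mg/L.
DO = 8.82 − 4.234 = 4.586 mg/L.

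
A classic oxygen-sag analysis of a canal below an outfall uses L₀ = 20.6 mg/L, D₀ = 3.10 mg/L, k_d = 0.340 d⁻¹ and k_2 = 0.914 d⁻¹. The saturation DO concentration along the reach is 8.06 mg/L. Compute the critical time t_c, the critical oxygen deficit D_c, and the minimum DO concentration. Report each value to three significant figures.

With k_2/k_d = 2.688 and 1 − D₀(k_2−k_d)/(k_d L₀) = 0.7459,
t_c = ln(2.688 × 0.7459) / (0.914 − 0.340) = ln(2.005) / 0.5740 = 0.6958/0.5740 = 1.212 d.
D_c = (k_d/k_2) L₀ e^(−k_d t_c) = (0.340/0.914) × 20.6 × e^(−0.340×1.212) = 0.3720 × 20.6 × 0.6622 = 5.075 mg/L.
Minimum DO = C_s − D_c = 8.06 − 5.075 = 2.985 mg/L.

t_c ≈ 1.21 d; D_c ≈ 5.07 mg/L; min DO ≈ 2.99 mg/L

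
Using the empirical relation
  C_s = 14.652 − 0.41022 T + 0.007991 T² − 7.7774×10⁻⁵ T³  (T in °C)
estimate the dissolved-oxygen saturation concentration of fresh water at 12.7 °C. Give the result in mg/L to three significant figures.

C_s ≈ 10.6 mg/L

C_s = 14.652 − 0.41022×12.7 + 0.007991×12.7² − 7.7774×10⁻⁵×12.7³ = 10.57 mg/L.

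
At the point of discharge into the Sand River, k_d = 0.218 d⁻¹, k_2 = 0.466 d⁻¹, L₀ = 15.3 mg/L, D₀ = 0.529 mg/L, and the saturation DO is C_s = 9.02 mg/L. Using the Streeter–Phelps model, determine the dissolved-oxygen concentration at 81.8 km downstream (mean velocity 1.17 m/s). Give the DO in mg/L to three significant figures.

DO ≈ 6.61 mg/L

Travel time t = x/v = 81.8 km / (1.17 m/s) = 81800 m / 1.17 m/s = 69910 s = 0.8092 d.
k_d L₀/(k_2−k_d) = 0.218×15.3/(0.466−0.218) = 3.335/0.2480 = 13.45 mg/L.
e^(−k_d t) = e^(−0.218×0.8092) = 0.8383; e^(−k_2 t) = e^(−0.466×0.8092) = 0.6859.
D = 13.45 × (0.8383 − 0.6859) + 0.529 × 0.6859 = 2.050 + 0.3628 = 2.413 mg/L.
DO = C_s − D = 9.02 − 2.413 = 6.607 mg/L.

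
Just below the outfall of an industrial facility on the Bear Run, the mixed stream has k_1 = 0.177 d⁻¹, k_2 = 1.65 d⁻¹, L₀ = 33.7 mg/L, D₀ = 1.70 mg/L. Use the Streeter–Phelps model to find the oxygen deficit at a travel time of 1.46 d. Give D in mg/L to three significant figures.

k_1 L₀/(k_2−k_1) = 0.177×33.7/(1.65−0.177) = 5.965/1.473 = 4.049 mg/L.
e^(−k_1 t) = e^(−0.177×1.460) = 0.7723; e^(−k_2 t) = e^(−1.65×1.460) = 0.08991.
D = 4.049 × (0.7723 − 0.08991) + 1.70 × 0.08991 = 2.763 + 0.1528 = 2.916 mg/L.

D ≈ 2.92 mg/L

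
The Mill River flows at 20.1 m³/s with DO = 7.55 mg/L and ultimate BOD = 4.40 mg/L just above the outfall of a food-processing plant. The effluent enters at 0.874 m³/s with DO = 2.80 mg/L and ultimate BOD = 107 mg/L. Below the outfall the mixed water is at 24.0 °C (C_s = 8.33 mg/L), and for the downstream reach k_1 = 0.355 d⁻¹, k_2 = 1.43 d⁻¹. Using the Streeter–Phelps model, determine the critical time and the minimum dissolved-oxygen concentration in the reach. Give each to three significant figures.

t_c ≈ 0.908 d; minimum DO ≈ 6.77 mg/L

Mixed DO = (20.1×7.55 + 0.874×2.80)/(20.1+0.874) = 154.2/20.97 = 7.352 mg/L.
Mixed L₀ = (20.1×4.40 + 0.874×107)/(20.97) = 182.0/20.97 = 8.675 mg/L.
Initial deficit D₀ = C_s − DO₀ = 8.33 − 7.352 = 0.9779 mg/L.
t_c = (1/1.075) ln[(1.43/0.355)(1 − 0.9779×1.075/(0.355×8.675))] = 0.9302 × ln(2.653) = 0.9077 d.
D_c = (0.355/1.43) × 8.675 × e^(−0.355×0.9077) = 0.2483 × 8.675 × 0.7245 = 1.560 mg/L.
Minimum DO = 8.33 − 1.560 = 6.770 mg/L.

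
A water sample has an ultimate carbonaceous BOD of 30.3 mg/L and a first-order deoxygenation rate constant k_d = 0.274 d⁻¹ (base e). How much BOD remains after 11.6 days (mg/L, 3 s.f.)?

L_t = L₀ e^(−k_d t) = 30.3 × e^(−0.274×11.6) = 30.3 × 0.04165 = 1.262 mg/L.

L ≈ 1.26 mg/L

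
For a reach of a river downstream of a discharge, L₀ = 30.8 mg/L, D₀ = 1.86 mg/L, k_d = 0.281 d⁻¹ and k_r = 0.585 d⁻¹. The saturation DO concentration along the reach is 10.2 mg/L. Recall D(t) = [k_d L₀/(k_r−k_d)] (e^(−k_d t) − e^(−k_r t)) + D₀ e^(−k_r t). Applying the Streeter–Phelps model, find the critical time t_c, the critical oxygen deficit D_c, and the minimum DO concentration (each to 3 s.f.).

t_c ≈ 2.19 d; D_c ≈ 8.00 mg/L; min DO ≈ 2.20 mg/L

t_c = [1/(k_r−k_d)] ln[(k_r/k_d)(1 − D₀(k_r−k_d)/(k_d L₀))]
= [1/(0.585−0.281)] ln[(0.585/0.281)(1 − 1.86×0.3040/(0.281×30.8))]
= (1/0.3040) ln[2.082 × 0.9347] = 3.289 × ln(1.946) = 3.289 × 0.6657 = 2.190 d.
D_c = (k_d/k_r) L₀ e^(−k_d t_c) = (0.281/0.585) × 30.8 × e^(−0.281×2.190) = 0.4803 × 30.8 × 0.5405 = 7.996 mg/L.
Minimum DO = C_s − D_c = 10.2 − 7.996 = 2.204 mg/L.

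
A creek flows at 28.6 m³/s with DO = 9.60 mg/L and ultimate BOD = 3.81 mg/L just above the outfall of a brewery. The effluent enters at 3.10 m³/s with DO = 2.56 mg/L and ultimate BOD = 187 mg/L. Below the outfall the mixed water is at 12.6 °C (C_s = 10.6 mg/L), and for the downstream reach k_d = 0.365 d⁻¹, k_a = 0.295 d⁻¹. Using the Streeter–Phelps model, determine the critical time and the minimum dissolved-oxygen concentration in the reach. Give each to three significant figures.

t_c ≈ 2.83 d; minimum DO ≈ 1.03 mg/L

Mixed DO = (28.6×9.60 + 3.10×2.56)/(28.6+3.10) = 282.5/31.70 = 8.912 mg/L.
Mixed L₀ = (28.6×3.81 + 3.10×187)/(31.70) = 688.7/31.70 = 21.72 mg/L.
Initial deficit D₀ = C_s − DO₀ = 10.6 − 8.912 = 1.688 mg/L.
t_c = (1/-0.07000) ln[(0.295/0.365)(1 − 1.688×-0.07000/(0.365×21.72))] = -14.29 × ln(0.8203) = 2.830 d.
D_c = (0.365/0.295) × 21.72 × e^(−0.365×2.830) = 1.237 × 21.72 × 0.3559 = 9.567 mg/L.
Minimum DO = 10.6 − 9.567 = 1.033 mg/L.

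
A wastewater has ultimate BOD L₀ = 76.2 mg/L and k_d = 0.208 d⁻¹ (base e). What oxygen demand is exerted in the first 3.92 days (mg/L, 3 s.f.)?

y_t = L₀(1 − e^(−k_d t)) = 76.2 × (1 − e^(−0.208×3.92))
= 76.2 × (1 − 0.4425) = 76.2 × 0.5575 = 42.48 mg/L.

y ≈ 42.5 mg/L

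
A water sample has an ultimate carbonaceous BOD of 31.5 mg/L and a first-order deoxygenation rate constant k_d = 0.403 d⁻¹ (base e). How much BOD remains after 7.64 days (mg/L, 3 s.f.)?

L_t = L₀ e^(−k_d t) = 31.5 × e^(−0.403×7.64) = 31.5 × 0.04601 = 1.449 mg/L.

L ≈ 1.45 mg/L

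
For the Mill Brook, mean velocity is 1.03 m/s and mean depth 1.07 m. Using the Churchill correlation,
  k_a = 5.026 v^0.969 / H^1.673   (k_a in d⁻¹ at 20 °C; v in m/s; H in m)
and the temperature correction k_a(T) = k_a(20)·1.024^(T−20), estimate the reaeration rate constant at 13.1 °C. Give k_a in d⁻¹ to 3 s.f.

k_a(20) = 5.026 × 1.03^0.969 / 1.07^1.673 = 5.026 × 1.029 / 1.120 = 4.619 d⁻¹.
k_a(13.1) = 4.619 × 1.024^(13.1−20) = 4.619 × 0.8490 = 3.921 d⁻¹.

k_a ≈ 3.92 d⁻¹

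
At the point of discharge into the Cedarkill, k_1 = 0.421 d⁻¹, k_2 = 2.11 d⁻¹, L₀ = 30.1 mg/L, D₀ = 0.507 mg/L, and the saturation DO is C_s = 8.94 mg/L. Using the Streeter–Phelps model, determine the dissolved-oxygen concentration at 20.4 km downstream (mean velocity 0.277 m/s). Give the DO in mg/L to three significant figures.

Travel time t = x/v = 20.4 km / (0.277 m/s) = 20400 m / 0.277 m/s = 73650 s = 0.8524 d.
k_1 L₀/(k_2−k_1) = 0.421×30.1/(2.11−0.421) = 12.67/1.689 = 7.503 mg/L.
e^(−k_1 t) = e^(−0.421×0.8524) = 0.6985; e^(−k_2 t) = e^(−2.11×0.8524) = 0.1655.
D = 7.503 × (0.6985 − 0.1655) + 0.507 × 0.1655 = 3.998 + 0.08393 = 4.082 mg/L.
DO = C_s − D = 8.94 − 4.082 = 4.858 mg/L.

DO ≈ 4.86 mg/L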